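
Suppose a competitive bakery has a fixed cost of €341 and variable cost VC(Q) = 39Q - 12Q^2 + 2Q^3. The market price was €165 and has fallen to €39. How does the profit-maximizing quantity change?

Output falls from 7 to 4

AVC = 39 - 12Q + 2Q^2, minimized at Q = 3 where min AVC = €21. MC = 39 - 24Q + 6Q^2.
With P = €165 above the shutdown price, P = MC gives Q = 7.
At P = €39 ≥ min AVC, set P = MC: Q = 4. The firm stays open but cuts output.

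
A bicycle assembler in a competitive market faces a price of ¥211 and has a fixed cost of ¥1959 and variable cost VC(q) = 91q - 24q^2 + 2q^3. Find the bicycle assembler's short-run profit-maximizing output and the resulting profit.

AVC = 91 - 24q + 2q^2; min AVC = ¥19 at q = 6. Since P = ¥211 ≥ min AVC, the firm produces.
With MC = 91 - 48q + 6q^2, P = MC on the upward-sloping part at q* = 10.
TR = 211·10 = 2110. TC = 1959 + 510 = 2469. Profit = 2110 − 2469 = -¥359.
Shutting down would mean losing the fixed cost of ¥1959, so operating at a loss of ¥359 is better by ¥1600.

Profit = -¥359 at q = 10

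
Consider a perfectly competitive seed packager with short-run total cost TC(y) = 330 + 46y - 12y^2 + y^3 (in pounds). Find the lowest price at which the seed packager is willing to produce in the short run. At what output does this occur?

£10 per unit, at y = 6

The shutdown price is the minimum of AVC. VC = 46y - 12y^2 + y^3, so AVC = 46 - 12y + y^2.
At the minimum of AVC, MC = AVC. MC = 46 - 24y + 3y^2; setting MC = AVC gives 2y^2 - 12y = 0, so y = 6. min AVC = 10.
For P < £10 the firm produces nothing.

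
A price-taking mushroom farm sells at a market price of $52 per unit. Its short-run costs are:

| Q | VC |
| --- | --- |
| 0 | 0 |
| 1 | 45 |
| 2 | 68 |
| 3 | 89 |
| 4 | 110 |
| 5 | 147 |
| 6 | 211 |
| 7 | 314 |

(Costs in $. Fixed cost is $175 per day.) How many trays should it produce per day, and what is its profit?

Compute π = P·Q − TC at each output: Q=0: -175; Q=1: -168; Q=2: -139; Q=3: -108; Q=4: -77; Q=5: -62; Q=6: -74; Q=7: -125.
Profit is maximized at Q = 5. AVC there is 147/5 = $29.40 ≤ P, so producing beats shutting down (which would give -$175).

Q = 5; profit = -$62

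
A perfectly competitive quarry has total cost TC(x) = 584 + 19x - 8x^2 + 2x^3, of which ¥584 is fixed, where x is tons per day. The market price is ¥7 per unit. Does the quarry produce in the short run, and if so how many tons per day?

Strip out fixed cost: VC = 19x - 8x^2 + 2x^3. Then AVC = 19 - 8x + 2x^2 and MC = 19 - 16x + 6x^2.
The AVC parabola has its vertex at x = 8/4 = 2, where AVC = 19 - 8·2 + 2·2^2 = ¥11.
P = ¥7 lies below min AVC = ¥11; no output level covers variable cost.
The firm minimizes its loss by shutting down and losing only its fixed cost of ¥584.

Shut down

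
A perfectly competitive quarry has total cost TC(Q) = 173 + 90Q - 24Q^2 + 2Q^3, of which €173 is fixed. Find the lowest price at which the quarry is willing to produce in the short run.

Short-run supply begins at min AVC. From VC = 90Q - 24Q^2 + 2Q^3, AVC = 90 - 24Q + 2Q^2.
At the minimum of AVC, MC = AVC. MC = 90 - 48Q + 6Q^2; setting MC = AVC gives 4Q^2 - 24Q = 0, so Q = 6. min AVC = 18.
For P < €18 the firm produces nothing.

€18 per unit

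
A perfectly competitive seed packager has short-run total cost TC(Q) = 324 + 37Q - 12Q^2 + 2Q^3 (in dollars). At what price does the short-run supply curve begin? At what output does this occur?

The firm shuts down when price falls below the minimum of average variable cost. AVC = VC/Q = 37 - 12Q + 2Q^2.
At the minimum of AVC, MC = AVC. MC = 37 - 24Q + 6Q^2; setting MC = AVC gives 4Q^2 - 12Q = 0, so Q = 3. min AVC = 19.
The firm shuts down for any P below $19.

$19 per unit, at Q = 3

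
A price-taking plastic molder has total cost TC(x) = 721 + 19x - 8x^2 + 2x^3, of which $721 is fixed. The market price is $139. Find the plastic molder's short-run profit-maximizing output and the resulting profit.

Profit = -$145 at x = 6

AVC = 19 - 8x + 2x^2; min AVC = $11 at x = 2. Since P = $139 ≥ min AVC, the firm produces.
MC = 19 - 16x + 6x^2. Setting P = MC and taking the root on the rising branch gives x* = 6.
TR = 139·6 = 834. TC = 721 + 258 = 979. Profit = 834 − 979 = -$145.
That loss of $145 beats the $721 the firm would lose by shutting down; producing recovers $576 of fixed cost.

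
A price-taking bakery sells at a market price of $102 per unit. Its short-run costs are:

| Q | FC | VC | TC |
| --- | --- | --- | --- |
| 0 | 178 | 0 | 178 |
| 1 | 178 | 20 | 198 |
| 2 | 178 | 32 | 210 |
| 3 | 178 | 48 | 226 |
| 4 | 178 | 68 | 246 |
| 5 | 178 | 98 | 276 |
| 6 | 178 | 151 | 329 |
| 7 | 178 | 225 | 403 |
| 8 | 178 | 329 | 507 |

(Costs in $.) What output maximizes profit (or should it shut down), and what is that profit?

Q = 7; profit = $311

Tabulate TR − TC: Q=0: -178; Q=1: -96; Q=2: -6; Q=3: 80; Q=4: 162; Q=5: 234; Q=6: 283; Q=7: 311; Q=8: 309.
Profit is maximized at Q = 7. AVC there is 225/7 = $32.14 ≤ P, so producing beats shutting down (which would give -$178).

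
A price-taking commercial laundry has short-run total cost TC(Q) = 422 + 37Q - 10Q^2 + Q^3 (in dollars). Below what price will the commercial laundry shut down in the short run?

$12 per unit

The firm shuts down when price falls below the minimum of average variable cost. AVC = VC/Q = 37 - 10Q + Q^2.
At the minimum of AVC, MC = AVC. MC = 37 - 20Q + 3Q^2; setting MC = AVC gives 2Q^2 - 10Q = 0, so Q = 5. min AVC = 12.
For P < $12 the firm produces nothing.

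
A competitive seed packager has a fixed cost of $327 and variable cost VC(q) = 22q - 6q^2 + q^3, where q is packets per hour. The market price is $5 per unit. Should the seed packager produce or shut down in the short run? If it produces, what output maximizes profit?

Shut down

Variable cost is VC = 22q - 6q^2 + q^3, so AVC = VC/q = 22 - 6q + q^2 and MC = dTC/dq = 22 - 12q + 3q^2.
AVC hits its minimum where MC = AVC, at q = 3, giving min AVC = 22 - 6·3 + 3^2 = $13.
With P < min AVC ($5 < $13), every unit sold adds to the loss.
Best response: produce nothing and absorb the $327 fixed cost.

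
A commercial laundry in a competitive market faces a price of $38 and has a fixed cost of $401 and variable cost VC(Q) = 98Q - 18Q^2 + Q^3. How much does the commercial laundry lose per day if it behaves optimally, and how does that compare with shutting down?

Profit = -$201 at Q = 10

AVC = 98 - 18Q + Q^2; min AVC = $17 at Q = 9. Since P = $38 ≥ min AVC, the firm produces.
MC = 98 - 36Q + 3Q^2. Setting P = MC and taking the root on the rising branch gives Q* = 10.
TR = 38·10 = 380. TC = 401 + 180 = 581. Profit = 380 − 581 = -$201.
Shutting down would mean losing the fixed cost of $401, so operating at a loss of $201 is better by $200.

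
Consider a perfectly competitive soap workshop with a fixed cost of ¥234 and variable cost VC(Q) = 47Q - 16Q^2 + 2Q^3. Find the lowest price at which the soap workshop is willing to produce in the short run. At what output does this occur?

¥15 per unit, at Q = 4

The firm shuts down when price falls below the minimum of average variable cost. AVC = VC/Q = 47 - 16Q + 2Q^2.
At the minimum of AVC, MC = AVC. MC = 47 - 32Q + 6Q^2; setting MC = AVC gives 4Q^2 - 16Q = 0, so Q = 4. min AVC = 15.
For P < ¥15 the firm produces nothing.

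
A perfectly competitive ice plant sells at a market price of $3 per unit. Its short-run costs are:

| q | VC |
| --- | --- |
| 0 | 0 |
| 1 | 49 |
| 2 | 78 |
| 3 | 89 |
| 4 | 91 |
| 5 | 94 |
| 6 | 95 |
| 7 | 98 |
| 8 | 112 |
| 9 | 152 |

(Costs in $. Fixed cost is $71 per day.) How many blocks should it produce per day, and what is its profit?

Compute π = P·q − TC at each output: q=0: -71; q=1: -117; q=2: -143; q=3: -151; q=4: -150; q=5: -150; q=6: -148; q=7: -148; q=8: -159; q=9: -196.
Profit is highest at q = 0. Equivalently, the lowest AVC in the table is 98/7 ≈ $14 at q = 7, and P = $3 falls below it — price never covers variable cost, so the firm shuts down and loses only its fixed cost.

q = 0 (shut down); profit = -$71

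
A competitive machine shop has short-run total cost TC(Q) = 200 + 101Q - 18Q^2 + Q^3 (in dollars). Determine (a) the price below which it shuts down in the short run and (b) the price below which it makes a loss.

Shutdown price = $20; break-even price = $41

Shutdown price = min AVC. AVC = 101 - 18Q + Q^2, with vertex at Q = 9 and minimum $20.
ATC = 200/Q + 101 - 18Q + Q^2. Setting dATC/dQ = −200/Q^2 − 18 + 2Q = 0 gives Q = 10 (since 2·10^3 − 18·10^2 = 200).
min ATC = 200/10 + 101 − 18·10 + 10^2 = $41. That is the break-even price.
For $20 ≤ P < $41 the firm produces at a loss; below $20 it shuts down.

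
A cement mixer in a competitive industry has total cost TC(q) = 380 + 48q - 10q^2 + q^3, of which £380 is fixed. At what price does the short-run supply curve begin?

£23 per unit

The shutdown price is the minimum of AVC. VC = 48q - 10q^2 + q^3, so AVC = 48 - 10q + q^2.
dAVC/dq = -10 + 2q = 0 gives q = 5. min AVC = 48 - 10·5 + 5^2 = 23.
For P < £23 the firm produces nothing.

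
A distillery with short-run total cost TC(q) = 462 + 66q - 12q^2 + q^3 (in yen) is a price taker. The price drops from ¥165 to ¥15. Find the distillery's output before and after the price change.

AVC = 66 - 12q + q^2, minimized at q = 6 where min AVC = ¥30. MC = 66 - 24q + 3q^2.
With P = ¥165 above the shutdown price, P = MC gives q = 11.
At P = ¥15 < min AVC = ¥30, price no longer covers variable cost at any output, so the firm shuts down: q = 0.

Output falls from 11 to 0 (the firm shuts down)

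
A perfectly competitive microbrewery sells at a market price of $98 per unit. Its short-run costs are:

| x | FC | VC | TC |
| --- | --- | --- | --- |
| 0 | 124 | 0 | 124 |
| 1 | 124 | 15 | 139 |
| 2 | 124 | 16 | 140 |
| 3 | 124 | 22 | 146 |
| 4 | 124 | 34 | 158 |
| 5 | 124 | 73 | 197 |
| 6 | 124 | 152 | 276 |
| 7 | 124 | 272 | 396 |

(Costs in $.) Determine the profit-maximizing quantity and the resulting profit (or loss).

x = 6; profit = $312

Compute π = P·x − TC at each output: x=0: -124; x=1: -41; x=2: 56; x=3: 148; x=4: 234; x=5: 293; x=6: 312; x=7: 290.
Profit is maximized at x = 6. AVC there is 152/6 = $25.33 ≤ P, so producing beats shutting down (which would give -$124).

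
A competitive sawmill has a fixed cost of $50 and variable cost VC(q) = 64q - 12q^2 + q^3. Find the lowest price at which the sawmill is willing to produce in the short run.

$28 per unit

The shutdown price is the minimum of AVC. VC = 64q - 12q^2 + q^3, so AVC = 64 - 12q + q^2.
At the minimum of AVC, MC = AVC. MC = 64 - 24q + 3q^2; setting MC = AVC gives 2q^2 - 12q = 0, so q = 6. min AVC = 28.
The firm shuts down for any P below $28.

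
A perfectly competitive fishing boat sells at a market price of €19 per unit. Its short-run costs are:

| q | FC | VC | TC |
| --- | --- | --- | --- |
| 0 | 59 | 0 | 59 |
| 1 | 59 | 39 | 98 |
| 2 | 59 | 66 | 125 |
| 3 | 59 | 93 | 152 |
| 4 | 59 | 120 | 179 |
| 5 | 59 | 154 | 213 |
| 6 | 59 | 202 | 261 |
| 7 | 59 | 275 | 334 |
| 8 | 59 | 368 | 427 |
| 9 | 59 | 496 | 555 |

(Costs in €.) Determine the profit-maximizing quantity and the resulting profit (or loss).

q = 0 (shut down); profit = -€59

Profit at each row (π = 19q − TC): q=0: -59; q=1: -79; q=2: -87; q=3: -95; q=4: -103; q=5: -118; q=6: -147; q=7: -201; q=8: -275; q=9: -384.
Profit is highest at q = 0. Equivalently, the lowest AVC in the table is 120/4 ≈ €30 at q = 4, and P = €19 falls below it — price never covers variable cost, so the firm shuts down and loses only its fixed cost.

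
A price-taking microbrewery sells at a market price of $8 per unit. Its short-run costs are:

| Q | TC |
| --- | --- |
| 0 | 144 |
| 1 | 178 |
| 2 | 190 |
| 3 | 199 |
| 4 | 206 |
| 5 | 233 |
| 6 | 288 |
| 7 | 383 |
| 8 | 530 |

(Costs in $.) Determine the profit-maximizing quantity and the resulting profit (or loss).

Compute π = P·Q − TC at each output: Q=0: -144; Q=1: -170; Q=2: -174; Q=3: -175; Q=4: -174; Q=5: -193; Q=6: -240; Q=7: -327; Q=8: -466.
Profit is highest at Q = 0. Equivalently, the lowest AVC in the table is 62/4 ≈ $15.50 at Q = 4, and P = $8 falls below it — price never covers variable cost, so the firm shuts down and loses only its fixed cost.

Q = 0 (shut down); profit = -$144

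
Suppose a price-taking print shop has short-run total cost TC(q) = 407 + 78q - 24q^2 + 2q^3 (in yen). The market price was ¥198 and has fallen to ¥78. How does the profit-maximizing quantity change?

MC = 78 - 48q + 6q^2; the shutdown threshold is min AVC = ¥6 (at q = 6).
At P = ¥198 ≥ min AVC, set P = MC on the rising branch: q = 10.
At P = ¥78 ≥ min AVC, set P = MC: q = 8. The firm stays open but cuts output.

Output falls from 10 to 8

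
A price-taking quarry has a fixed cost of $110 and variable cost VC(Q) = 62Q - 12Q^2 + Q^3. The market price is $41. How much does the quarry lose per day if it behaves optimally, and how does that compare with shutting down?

AVC = 62 - 12Q + Q^2 has its minimum $26 at Q = 6; price $41 clears that bar, so the firm operates.
With MC = 62 - 24Q + 3Q^2, P = MC on the upward-sloping part at Q* = 7.
TR = 41·7 = 287. TC = 110 + 189 = 299. Profit = 287 − 299 = -$12.
Shutting down would mean losing the fixed cost of $110, so operating at a loss of $12 is better by $98.

Profit = -$12 at Q = 7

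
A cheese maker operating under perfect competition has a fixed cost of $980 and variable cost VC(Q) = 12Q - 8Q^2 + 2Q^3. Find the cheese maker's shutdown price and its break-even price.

Shutdown price = $4; break-even price = $194

Shutdown price = min AVC. AVC = 12 - 8Q + 2Q^2, with vertex at Q = 2 and minimum $4.
ATC = 980/Q + 12 - 8Q + 2Q^2. Setting dATC/dQ = −980/Q^2 − 8 + 4Q = 0 gives Q = 7 (since 4·7^3 − 8·7^2 = 980).
min ATC = 980/7 + 12 − 8·7 + 2·7^2 = $194. That is the break-even price.
For $4 ≤ P < $194 the firm produces at a loss; below $4 it shuts down.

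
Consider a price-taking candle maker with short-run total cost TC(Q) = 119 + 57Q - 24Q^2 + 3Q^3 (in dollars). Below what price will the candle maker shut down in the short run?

$9 per unit

Short-run supply begins at min AVC. From VC = 57Q - 24Q^2 + 3Q^3, AVC = 57 - 24Q + 3Q^2.
At the minimum of AVC, MC = AVC. MC = 57 - 48Q + 9Q^2; setting MC = AVC gives 6Q^2 - 24Q = 0, so Q = 4. min AVC = 9.
So the shutdown price is $9.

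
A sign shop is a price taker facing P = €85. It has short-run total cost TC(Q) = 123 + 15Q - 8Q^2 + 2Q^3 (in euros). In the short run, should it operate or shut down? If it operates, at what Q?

Produce at Q = 5

Variable cost is VC = 15Q - 8Q^2 + 2Q^3, so AVC = VC/Q = 15 - 8Q + 2Q^2 and MC = dTC/dQ = 15 - 16Q + 6Q^2.
The AVC parabola has its vertex at Q = 8/4 = 2, where AVC = 15 - 8·2 + 2·2^2 = €7.
Because €85 ≥ €7, revenue can cover variable cost; the firm operates.
Solving P = MC: -70 - 16Q + 6Q^2 = 0 ⇒ Q = -7/3 or 5. On the upward-sloping branch, Q* = 5.
Check: AVC at Q = 5 is €25 ≤ P, so revenue covers variable cost.
Profit = P·Q − TC = 85·5 − 248 = €177.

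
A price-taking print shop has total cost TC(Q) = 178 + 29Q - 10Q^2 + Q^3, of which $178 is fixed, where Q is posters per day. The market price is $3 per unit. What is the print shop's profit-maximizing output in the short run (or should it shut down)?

Shut down

Variable cost is VC = 29Q - 10Q^2 + Q^3, so AVC = VC/Q = 29 - 10Q + Q^2 and MC = dTC/dQ = 29 - 20Q + 3Q^2.
AVC is minimized where dAVC/dQ = -10 + 2Q = 0, at Q = 5; min AVC = 29 - 10·5 + 5^2 = $4.
Since P = $3 < min AVC = $4, price fails to cover variable cost at any output.
Shutting down limits the loss to fixed cost, $178.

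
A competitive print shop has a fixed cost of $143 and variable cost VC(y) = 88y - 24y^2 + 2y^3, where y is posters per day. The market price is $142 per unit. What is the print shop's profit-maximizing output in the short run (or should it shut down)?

Produce at y = 9

Strip out fixed cost: VC = 88y - 24y^2 + 2y^3. Then AVC = 88 - 24y + 2y^2 and MC = 88 - 48y + 6y^2.
The AVC parabola has its vertex at y = 24/4 = 6, where AVC = 88 - 24·6 + 2·6^2 = $16.
P = $142 exceeds min AVC = $16, so the firm stays open.
P = MC gives -54 - 48y + 6y^2 = 0, with roots -1 and 9. Take the larger (rising MC): y* = 9.
Check: AVC at y = 9 is $34 ≤ P, so revenue covers variable cost.
Profit = P·y − TC = 142·9 − 449 = $829.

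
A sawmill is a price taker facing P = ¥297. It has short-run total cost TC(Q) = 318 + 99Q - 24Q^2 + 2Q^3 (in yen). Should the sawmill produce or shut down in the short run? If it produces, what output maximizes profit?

Produce at Q = 11

Variable cost is VC = 99Q - 24Q^2 + 2Q^3, so AVC = VC/Q = 99 - 24Q + 2Q^2 and MC = dTC/dQ = 99 - 48Q + 6Q^2.
AVC hits its minimum where MC = AVC, at Q = 6, giving min AVC = 99 - 24·6 + 2·6^2 = ¥27.
Because ¥297 ≥ ¥27, revenue can cover variable cost; the firm operates.
Solving P = MC: -198 - 48Q + 6Q^2 = 0 ⇒ Q = -3 or 11. On the upward-sloping branch, Q* = 11.
Check: AVC at Q = 11 is ¥77 ≤ P, so revenue covers variable cost.
Profit = P·Q − TC = 297·11 − 1165 = ¥2102.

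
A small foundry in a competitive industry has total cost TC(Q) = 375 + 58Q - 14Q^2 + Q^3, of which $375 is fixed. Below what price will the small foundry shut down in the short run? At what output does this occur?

The shutdown price is the minimum of AVC. VC = 58Q - 14Q^2 + Q^3, so AVC = 58 - 14Q + Q^2.
At the minimum of AVC, MC = AVC. MC = 58 - 28Q + 3Q^2; setting MC = AVC gives 2Q^2 - 14Q = 0, so Q = 7. min AVC = 9.
For P < $9 the firm produces nothing.

$9 per unit, at Q = 7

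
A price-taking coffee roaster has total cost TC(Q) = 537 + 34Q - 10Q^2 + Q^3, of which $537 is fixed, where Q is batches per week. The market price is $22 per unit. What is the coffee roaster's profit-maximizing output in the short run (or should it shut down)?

Produce at Q = 6

Variable cost is VC = 34Q - 10Q^2 + Q^3, so AVC = VC/Q = 34 - 10Q + Q^2 and MC = dTC/dQ = 34 - 20Q + 3Q^2.
AVC is minimized where dAVC/dQ = -10 + 2Q = 0, at Q = 5; min AVC = 34 - 10·5 + 5^2 = $9.
Because $22 ≥ $9, revenue can cover variable cost; the firm operates.
Set P = MC: 22 = 34 - 20Q + 3Q^2 → 12 - 20Q + 3Q^2 = 0. The roots are Q = 2/3 and Q = 6; the profit-maximizing output is on the rising part of MC, so Q* = 6.
Check: AVC at Q = 6 is $10 ≤ P, so revenue covers variable cost.
Profit = P·Q − TC = 22·6 − 597 = -$465, a loss, but smaller than the $537 fixed cost the firm would lose by shutting down.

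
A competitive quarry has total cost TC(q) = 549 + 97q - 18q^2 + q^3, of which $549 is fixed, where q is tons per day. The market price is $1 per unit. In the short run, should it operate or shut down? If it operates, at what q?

Variable cost is VC = 97q - 18q^2 + q^3, so AVC = VC/q = 97 - 18q + q^2 and MC = dTC/dq = 97 - 36q + 3q^2.
AVC is minimized where dAVC/dq = -18 + 2q = 0, at q = 9; min AVC = 97 - 18·9 + 9^2 = $16.
P = $1 lies below min AVC = $16; no output level covers variable cost.
The firm minimizes its loss by shutting down and losing only its fixed cost of $549.

Shut down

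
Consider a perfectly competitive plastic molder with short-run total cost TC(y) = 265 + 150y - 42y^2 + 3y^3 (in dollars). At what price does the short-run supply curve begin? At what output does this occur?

The shutdown price is the minimum of AVC. VC = 150y - 42y^2 + 3y^3, so AVC = 150 - 42y + 3y^2.
At the minimum of AVC, MC = AVC. MC = 150 - 84y + 9y^2; setting MC = AVC gives 6y^2 - 42y = 0, so y = 7. min AVC = 3.
For P < $3 the firm produces nothing.

$3 per unit, at y = 7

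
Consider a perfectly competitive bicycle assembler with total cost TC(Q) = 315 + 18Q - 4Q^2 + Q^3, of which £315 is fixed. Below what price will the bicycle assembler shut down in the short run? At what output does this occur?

£14 per unit, at Q = 2

The firm shuts down when price falls below the minimum of average variable cost. AVC = VC/Q = 18 - 4Q + Q^2.
At the minimum of AVC, MC = AVC. MC = 18 - 8Q + 3Q^2; setting MC = AVC gives 2Q^2 - 4Q = 0, so Q = 2. min AVC = 14.
For P < £14 the firm produces nothing.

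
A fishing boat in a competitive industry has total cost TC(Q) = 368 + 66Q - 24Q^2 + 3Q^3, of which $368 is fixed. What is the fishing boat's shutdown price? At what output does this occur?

$18 per unit, at Q = 4

Short-run supply begins at min AVC. From VC = 66Q - 24Q^2 + 3Q^3, AVC = 66 - 24Q + 3Q^2.
dAVC/dQ = -24 + 6Q = 0 gives Q = 4. min AVC = 66 - 24·4 + 3·4^2 = 18.
The firm shuts down for any P below $18.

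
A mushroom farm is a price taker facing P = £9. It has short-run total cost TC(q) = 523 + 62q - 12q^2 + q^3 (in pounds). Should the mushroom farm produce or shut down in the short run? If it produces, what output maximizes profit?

Shut down

Variable cost is VC = 62q - 12q^2 + q^3, so AVC = VC/q = 62 - 12q + q^2 and MC = dTC/dq = 62 - 24q + 3q^2.
AVC is minimized where dAVC/dq = -12 + 2q = 0, at q = 6; min AVC = 62 - 12·6 + 6^2 = £26.
P = £9 lies below min AVC = £26; no output level covers variable cost.
Best response: produce nothing and absorb the £523 fixed cost.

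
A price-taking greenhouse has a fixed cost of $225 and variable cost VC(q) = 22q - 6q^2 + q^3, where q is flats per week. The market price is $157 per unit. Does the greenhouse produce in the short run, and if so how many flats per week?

Variable cost is VC = 22q - 6q^2 + q^3, so AVC = VC/q = 22 - 6q + q^2 and MC = dTC/dq = 22 - 12q + 3q^2.
AVC is minimized where dAVC/dq = -6 + 2q = 0, at q = 3; min AVC = 22 - 6·3 + 3^2 = $13.
P = $157 exceeds min AVC = $13, so the firm stays open.
P = MC gives -135 - 12q + 3q^2 = 0, with roots -5 and 9. Take the larger (rising MC): q* = 9.
Check: AVC at q = 9 is $49 ≤ P, so revenue covers variable cost.
Profit = P·q − TC = 157·9 − 666 = $747.

Produce at q = 9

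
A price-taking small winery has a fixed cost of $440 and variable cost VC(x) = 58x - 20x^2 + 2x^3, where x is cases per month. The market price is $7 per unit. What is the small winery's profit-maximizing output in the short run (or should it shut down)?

From TC, MC = TC'(x) = 58 - 40x + 6x^2 and AVC = VC/x = 58 - 20x + 2x^2.
AVC is minimized where dAVC/dx = -20 + 4x = 0, at x = 5; min AVC = 58 - 20·5 + 2·5^2 = $8.
Since P = $7 < min AVC = $8, price fails to cover variable cost at any output.
Best response: produce nothing and absorb the $440 fixed cost.

Shut down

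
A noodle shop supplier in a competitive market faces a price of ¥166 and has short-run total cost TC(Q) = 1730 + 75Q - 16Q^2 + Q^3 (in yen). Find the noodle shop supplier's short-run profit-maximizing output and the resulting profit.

Profit = -¥40 at Q = 13

AVC = 75 - 16Q + Q^2; min AVC = ¥11 at Q = 8. Since P = ¥166 ≥ min AVC, the firm produces.
With MC = 75 - 32Q + 3Q^2, P = MC on the upward-sloping part at Q* = 13.
TR = 166·13 = 2158. TC = 1730 + 468 = 2198. Profit = 2158 − 2198 = -¥40.
By producing, the firm covers all variable cost plus ¥1690 of fixed cost; shutting down would lose the full ¥1730.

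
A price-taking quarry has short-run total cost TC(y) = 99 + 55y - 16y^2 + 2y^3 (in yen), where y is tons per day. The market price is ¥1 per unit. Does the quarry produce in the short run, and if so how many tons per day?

Strip out fixed cost: VC = 55y - 16y^2 + 2y^3. Then AVC = 55 - 16y + 2y^2 and MC = 55 - 32y + 6y^2.
AVC is minimized where dAVC/dy = -16 + 4y = 0, at y = 4; min AVC = 55 - 16·4 + 2·4^2 = ¥23.
P = ¥1 lies below min AVC = ¥23; no output level covers variable cost.
Best response: produce nothing and absorb the ¥99 fixed cost.

Shut down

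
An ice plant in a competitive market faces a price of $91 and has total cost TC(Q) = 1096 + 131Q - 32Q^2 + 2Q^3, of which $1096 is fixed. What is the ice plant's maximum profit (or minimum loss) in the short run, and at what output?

AVC = 131 - 32Q + 2Q^2; min AVC = $3 at Q = 8. Since P = $91 ≥ min AVC, the firm produces.
MC = 131 - 64Q + 6Q^2. Setting P = MC and taking the root on the rising branch gives Q* = 10.
TR = 91·10 = 910. TC = 1096 + 110 = 1206. Profit = 910 − 1206 = -$296.
That loss of $296 beats the $1096 the firm would lose by shutting down; producing recovers $800 of fixed cost.

Profit = -$296 at Q = 10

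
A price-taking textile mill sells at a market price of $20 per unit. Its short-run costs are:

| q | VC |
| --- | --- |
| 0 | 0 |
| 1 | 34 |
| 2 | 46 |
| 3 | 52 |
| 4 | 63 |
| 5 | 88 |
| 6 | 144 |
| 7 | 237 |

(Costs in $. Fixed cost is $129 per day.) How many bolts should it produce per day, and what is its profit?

q = 4; profit = -$112

Compute π = P·q − TC at each output: q=0: -129; q=1: -143; q=2: -135; q=3: -121; q=4: -112; q=5: -117; q=6: -153; q=7: -226.
Profit is maximized at q = 4. AVC there is 63/4 = $15.75 ≤ P, so producing beats shutting down (which would give -$129).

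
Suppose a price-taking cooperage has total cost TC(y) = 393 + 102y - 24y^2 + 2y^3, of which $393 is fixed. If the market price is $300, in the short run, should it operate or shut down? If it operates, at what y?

Produce at y = 11

From TC, MC = TC'(y) = 102 - 48y + 6y^2 and AVC = VC/y = 102 - 24y + 2y^2.
The AVC parabola has its vertex at y = 24/4 = 6, where AVC = 102 - 24·6 + 2·6^2 = $30.
P = $300 exceeds min AVC = $30, so the firm stays open.
Solving P = MC: -198 - 48y + 6y^2 = 0 ⇒ y = -3 or 11. On the upward-sloping branch, y* = 11.
Check: AVC at y = 11 is $80 ≤ P, so revenue covers variable cost.
Profit = P·y − TC = 300·11 − 1273 = $2027.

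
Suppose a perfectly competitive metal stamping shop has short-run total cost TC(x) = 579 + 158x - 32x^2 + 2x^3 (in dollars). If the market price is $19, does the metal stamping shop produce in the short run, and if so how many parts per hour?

Shut down

Strip out fixed cost: VC = 158x - 32x^2 + 2x^3. Then AVC = 158 - 32x + 2x^2 and MC = 158 - 64x + 6x^2.
AVC is minimized where dAVC/dx = -32 + 4x = 0, at x = 8; min AVC = 158 - 32·8 + 2·8^2 = $30.
P = $19 lies below min AVC = $30; no output level covers variable cost.
Best response: produce nothing and absorb the $579 fixed cost.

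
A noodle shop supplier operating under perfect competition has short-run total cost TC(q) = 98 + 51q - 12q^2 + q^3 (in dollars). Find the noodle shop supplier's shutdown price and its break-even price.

Shutdown price = $15; break-even price = $30

Shutdown price = min AVC. AVC = 51 - 12q + q^2, with vertex at q = 6 and minimum $15.
ATC = 98/q + 51 - 12q + q^2. Setting dATC/dq = −98/q^2 − 12 + 2q = 0 gives q = 7 (since 2·7^3 − 12·7^2 = 98).
min ATC = 98/7 + 51 − 12·7 + 7^2 = $30. That is the break-even price.
For $15 ≤ P < $30 the firm produces at a loss; below $15 it shuts down.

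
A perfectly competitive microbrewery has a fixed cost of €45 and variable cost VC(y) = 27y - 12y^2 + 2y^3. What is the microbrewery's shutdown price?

The shutdown price is the minimum of AVC. VC = 27y - 12y^2 + 2y^3, so AVC = 27 - 12y + 2y^2.
At the minimum of AVC, MC = AVC. MC = 27 - 24y + 6y^2; setting MC = AVC gives 4y^2 - 12y = 0, so y = 3. min AVC = 9.
For P < €9 the firm produces nothing.

€9 per unit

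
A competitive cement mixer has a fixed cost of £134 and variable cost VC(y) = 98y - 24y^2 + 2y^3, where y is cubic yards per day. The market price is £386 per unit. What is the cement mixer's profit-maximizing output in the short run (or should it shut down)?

Strip out fixed cost: VC = 98y - 24y^2 + 2y^3. Then AVC = 98 - 24y + 2y^2 and MC = 98 - 48y + 6y^2.
AVC hits its minimum where MC = AVC, at y = 6, giving min AVC = 98 - 24·6 + 2·6^2 = £26.
P = £386 exceeds min AVC = £26, so the firm stays open.
P = MC gives -288 - 48y + 6y^2 = 0, with roots -4 and 12. Take the larger (rising MC): y* = 12.
Check: AVC at y = 12 is £98 ≤ P, so revenue covers variable cost.
Profit = P·y − TC = 386·12 − 1310 = £3322.

Produce at y = 12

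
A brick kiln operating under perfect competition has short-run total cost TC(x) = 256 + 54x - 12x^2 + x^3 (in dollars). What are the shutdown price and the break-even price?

Shutdown price = $18; break-even price = $54

Shutdown price = min AVC. AVC = 54 - 12x + x^2, with vertex at x = 6 and minimum $18.
ATC = 256/x + 54 - 12x + x^2. Setting dATC/dx = −256/x^2 − 12 + 2x = 0 gives x = 8 (since 2·8^3 − 12·8^2 = 256).
min ATC = 256/8 + 54 − 12·8 + 8^2 = $54. That is the break-even price.
Between these two prices the firm operates at a loss; above $54 it earns a profit.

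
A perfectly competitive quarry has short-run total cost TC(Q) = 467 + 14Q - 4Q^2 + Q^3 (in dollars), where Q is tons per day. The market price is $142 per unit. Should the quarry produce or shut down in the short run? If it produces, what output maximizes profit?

Variable cost is VC = 14Q - 4Q^2 + Q^3, so AVC = VC/Q = 14 - 4Q + Q^2 and MC = dTC/dQ = 14 - 8Q + 3Q^2.
The AVC parabola has its vertex at Q = 4/2 = 2, where AVC = 14 - 4·2 + 2^2 = $10.
Since P = $142 ≥ min AVC = $10, price covers variable cost and the firm should produce.
Set P = MC: 142 = 14 - 8Q + 3Q^2 → -128 - 8Q + 3Q^2 = 0. The roots are Q = -16/3 and Q = 8; the profit-maximizing output is on the rising part of MC, so Q* = 8.
Check: AVC at Q = 8 is $46 ≤ P, so revenue covers variable cost.
Profit = P·Q − TC = 142·8 − 835 = $301.

Produce at Q = 8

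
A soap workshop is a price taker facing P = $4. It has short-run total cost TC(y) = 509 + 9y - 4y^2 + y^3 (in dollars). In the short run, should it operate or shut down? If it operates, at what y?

Shut down

Strip out fixed cost: VC = 9y - 4y^2 + y^3. Then AVC = 9 - 4y + y^2 and MC = 9 - 8y + 3y^2.
AVC is minimized where dAVC/dy = -4 + 2y = 0, at y = 2; min AVC = 9 - 4·2 + 2^2 = $5.
With P < min AVC ($4 < $5), every unit sold adds to the loss.
The firm minimizes its loss by shutting down and losing only its fixed cost of $509.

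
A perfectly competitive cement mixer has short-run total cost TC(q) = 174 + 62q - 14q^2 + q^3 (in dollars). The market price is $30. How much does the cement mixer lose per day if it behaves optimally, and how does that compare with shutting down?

Profit = -$46 at q = 8

AVC = 62 - 14q + q^2; min AVC = $13 at q = 7. Since P = $30 ≥ min AVC, the firm produces.
With MC = 62 - 28q + 3q^2, P = MC on the upward-sloping part at q* = 8.
TR = 30·8 = 240. TC = 174 + 112 = 286. Profit = 240 − 286 = -$46.
By producing, the firm covers all variable cost plus $128 of fixed cost; shutting down would lose the full $174.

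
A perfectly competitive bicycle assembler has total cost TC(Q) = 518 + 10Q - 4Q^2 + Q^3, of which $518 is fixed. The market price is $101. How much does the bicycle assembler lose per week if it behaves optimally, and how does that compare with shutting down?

Profit = -$28 at Q = 7

AVC = 10 - 4Q + Q^2 has its minimum $6 at Q = 2; price $101 clears that bar, so the firm operates.
MC = 10 - 8Q + 3Q^2. Setting P = MC and taking the root on the rising branch gives Q* = 7.
TR = 101·7 = 707. TC = 518 + 217 = 735. Profit = 707 − 735 = -$28.
Shutting down would mean losing the fixed cost of $518, so operating at a loss of $28 is better by $490.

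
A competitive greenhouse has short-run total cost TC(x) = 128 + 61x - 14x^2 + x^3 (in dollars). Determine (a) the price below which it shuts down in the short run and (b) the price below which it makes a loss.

Shutdown price = min AVC. AVC = 61 - 14x + x^2, with vertex at x = 7 and minimum $12.
ATC = 128/x + 61 - 14x + x^2. Setting dATC/dx = −128/x^2 − 14 + 2x = 0 gives x = 8 (since 2·8^3 − 14·8^2 = 128).
min ATC = 128/8 + 61 − 14·8 + 8^2 = $29. That is the break-even price.
Between these two prices the firm operates at a loss; above $29 it earns a profit.

Shutdown price = $12; break-even price = $29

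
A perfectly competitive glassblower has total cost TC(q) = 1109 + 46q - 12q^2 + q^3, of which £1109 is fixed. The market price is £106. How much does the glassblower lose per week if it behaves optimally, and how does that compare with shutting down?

AVC = 46 - 12q + q^2; min AVC = £10 at q = 6. Since P = £106 ≥ min AVC, the firm produces.
With MC = 46 - 24q + 3q^2, P = MC on the upward-sloping part at q* = 10.
TR = 106·10 = 1060. TC = 1109 + 260 = 1369. Profit = 1060 − 1369 = -£309.
That loss of £309 beats the £1109 the firm would lose by shutting down; producing recovers £800 of fixed cost.

Profit = -£309 at q = 10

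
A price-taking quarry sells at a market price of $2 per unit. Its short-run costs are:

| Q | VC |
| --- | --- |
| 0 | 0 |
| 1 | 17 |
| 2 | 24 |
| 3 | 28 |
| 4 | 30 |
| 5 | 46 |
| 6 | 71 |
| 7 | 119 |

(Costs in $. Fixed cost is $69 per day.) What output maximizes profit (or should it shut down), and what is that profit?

Tabulate TR − TC: Q=0: -69; Q=1: -84; Q=2: -89; Q=3: -91; Q=4: -91; Q=5: -105; Q=6: -128; Q=7: -174.
Profit is highest at Q = 0. Equivalently, the lowest AVC in the table is 30/4 ≈ $7.50 at Q = 4, and P = $2 falls below it — price never covers variable cost, so the firm shuts down and loses only its fixed cost.

Q = 0 (shut down); profit = -$69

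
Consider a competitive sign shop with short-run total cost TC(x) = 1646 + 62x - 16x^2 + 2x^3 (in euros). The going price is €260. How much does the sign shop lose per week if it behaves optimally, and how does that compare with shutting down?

Profit = -€26 at x = 9

AVC = 62 - 16x + 2x^2; min AVC = €30 at x = 4. Since P = €260 ≥ min AVC, the firm produces.
With MC = 62 - 32x + 6x^2, P = MC on the upward-sloping part at x* = 9.
TR = 260·9 = 2340. TC = 1646 + 720 = 2366. Profit = 2340 − 2366 = -€26.
By producing, the firm covers all variable cost plus €1620 of fixed cost; shutting down would lose the full €1646.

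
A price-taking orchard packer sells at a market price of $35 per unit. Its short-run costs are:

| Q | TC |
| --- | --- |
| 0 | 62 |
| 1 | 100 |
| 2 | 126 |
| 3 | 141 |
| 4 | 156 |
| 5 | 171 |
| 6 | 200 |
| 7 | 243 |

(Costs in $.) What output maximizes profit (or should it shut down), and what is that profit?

Q = 6; profit = $10

Profit at each row (π = 35Q − TC): Q=0: -62; Q=1: -65; Q=2: -56; Q=3: -36; Q=4: -16; Q=5: 4; Q=6: 10; Q=7: 2.
Profit is maximized at Q = 6. AVC there is 138/6 = $23 ≤ P, so producing beats shutting down (which would give -$62).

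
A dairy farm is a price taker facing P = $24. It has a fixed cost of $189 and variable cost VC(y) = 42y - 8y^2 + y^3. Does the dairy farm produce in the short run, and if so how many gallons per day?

From TC, MC = TC'(y) = 42 - 16y + 3y^2 and AVC = VC/y = 42 - 8y + y^2.
AVC is minimized where dAVC/dy = -8 + 2y = 0, at y = 4; min AVC = 42 - 8·4 + 4^2 = $26.
Since P = $24 < min AVC = $26, price fails to cover variable cost at any output.
The firm minimizes its loss by shutting down and losing only its fixed cost of $189.

Shut down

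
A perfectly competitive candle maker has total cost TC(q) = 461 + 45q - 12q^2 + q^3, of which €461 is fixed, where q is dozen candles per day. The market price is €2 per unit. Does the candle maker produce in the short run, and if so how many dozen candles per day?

Shut down

Strip out fixed cost: VC = 45q - 12q^2 + q^3. Then AVC = 45 - 12q + q^2 and MC = 45 - 24q + 3q^2.
AVC hits its minimum where MC = AVC, at q = 6, giving min AVC = 45 - 12·6 + 6^2 = €9.
Since P = €2 < min AVC = €9, price fails to cover variable cost at any output.
Shutting down limits the loss to fixed cost, €461.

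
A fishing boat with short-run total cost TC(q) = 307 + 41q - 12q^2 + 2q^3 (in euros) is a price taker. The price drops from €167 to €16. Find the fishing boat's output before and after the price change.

Output falls from 7 to 0 (the firm shuts down)

AVC = 41 - 12q + 2q^2, minimized at q = 3 where min AVC = €23. MC = 41 - 24q + 6q^2.
With P = €167 above the shutdown price, P = MC gives q = 7.
At P = €16 < min AVC = €23, price no longer covers variable cost at any output, so the firm shuts down: q = 0.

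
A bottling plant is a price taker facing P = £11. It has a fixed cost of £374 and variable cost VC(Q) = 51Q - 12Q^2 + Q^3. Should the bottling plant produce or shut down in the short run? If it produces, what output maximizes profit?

Shut down

From TC, MC = TC'(Q) = 51 - 24Q + 3Q^2 and AVC = VC/Q = 51 - 12Q + Q^2.
AVC hits its minimum where MC = AVC, at Q = 6, giving min AVC = 51 - 12·6 + 6^2 = £15.
Since P = £11 < min AVC = £15, price fails to cover variable cost at any output.
Best response: produce nothing and absorb the £374 fixed cost.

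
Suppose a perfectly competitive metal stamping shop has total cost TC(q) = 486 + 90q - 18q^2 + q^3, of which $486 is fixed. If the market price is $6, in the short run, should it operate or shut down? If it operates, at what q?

Shut down

Variable cost is VC = 90q - 18q^2 + q^3, so AVC = VC/q = 90 - 18q + q^2 and MC = dTC/dq = 90 - 36q + 3q^2.
AVC is minimized where dAVC/dq = -18 + 2q = 0, at q = 9; min AVC = 90 - 18·9 + 9^2 = $9.
With P < min AVC ($6 < $9), every unit sold adds to the loss.
Best response: produce nothing and absorb the $486 fixed cost.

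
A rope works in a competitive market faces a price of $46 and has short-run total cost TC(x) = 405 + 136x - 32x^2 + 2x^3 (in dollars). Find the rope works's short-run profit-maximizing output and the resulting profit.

Profit = -$81 at x = 9

AVC = 136 - 32x + 2x^2; min AVC = $8 at x = 8. Since P = $46 ≥ min AVC, the firm produces.
MC = 136 - 64x + 6x^2. Setting P = MC and taking the root on the rising branch gives x* = 9.
TR = 46·9 = 414. TC = 405 + 90 = 495. Profit = 414 − 495 = -$81.
By producing, the firm covers all variable cost plus $324 of fixed cost; shutting down would lose the full $405.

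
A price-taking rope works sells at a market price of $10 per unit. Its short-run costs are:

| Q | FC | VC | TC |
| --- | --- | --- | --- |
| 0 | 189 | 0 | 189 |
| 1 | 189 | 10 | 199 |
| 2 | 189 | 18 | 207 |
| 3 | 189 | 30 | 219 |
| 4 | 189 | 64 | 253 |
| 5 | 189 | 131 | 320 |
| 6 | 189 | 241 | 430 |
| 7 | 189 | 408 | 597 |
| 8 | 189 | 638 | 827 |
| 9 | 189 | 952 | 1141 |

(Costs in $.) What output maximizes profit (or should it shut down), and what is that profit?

Profit at each row (π = 10Q − TC): Q=0: -189; Q=1: -189; Q=2: -187; Q=3: -189; Q=4: -213; Q=5: -270; Q=6: -370; Q=7: -527; Q=8: -747; Q=9: -1051.
Profit is maximized at Q = 2. AVC there is 18/2 = $9 ≤ P, so producing beats shutting down (which would give -$189).

Q = 2; profit = -$187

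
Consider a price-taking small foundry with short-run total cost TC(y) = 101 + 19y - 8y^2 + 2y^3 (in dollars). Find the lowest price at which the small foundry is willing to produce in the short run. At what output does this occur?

$11 per unit, at y = 2

Short-run supply begins at min AVC. From VC = 19y - 8y^2 + 2y^3, AVC = 19 - 8y + 2y^2.
At the minimum of AVC, MC = AVC. MC = 19 - 16y + 6y^2; setting MC = AVC gives 4y^2 - 8y = 0, so y = 2. min AVC = 11.
The firm shuts down for any P below $11.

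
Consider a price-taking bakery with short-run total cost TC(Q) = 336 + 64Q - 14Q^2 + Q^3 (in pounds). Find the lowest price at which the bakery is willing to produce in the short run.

Short-run supply begins at min AVC. From VC = 64Q - 14Q^2 + Q^3, AVC = 64 - 14Q + Q^2.
At the minimum of AVC, MC = AVC. MC = 64 - 28Q + 3Q^2; setting MC = AVC gives 2Q^2 - 14Q = 0, so Q = 7. min AVC = 15.
For P < £15 the firm produces nothing.

£15 per unit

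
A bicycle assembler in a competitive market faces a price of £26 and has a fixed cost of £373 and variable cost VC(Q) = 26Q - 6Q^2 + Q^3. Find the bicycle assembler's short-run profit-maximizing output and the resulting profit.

Profit = -£341 at Q = 4

AVC = 26 - 6Q + Q^2 has its minimum £17 at Q = 3; price £26 clears that bar, so the firm operates.
With MC = 26 - 12Q + 3Q^2, P = MC on the upward-sloping part at Q* = 4.
TR = 26·4 = 104. TC = 373 + 72 = 445. Profit = 104 − 445 = -£341.
By producing, the firm covers all variable cost plus £32 of fixed cost; shutting down would lose the full £373.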